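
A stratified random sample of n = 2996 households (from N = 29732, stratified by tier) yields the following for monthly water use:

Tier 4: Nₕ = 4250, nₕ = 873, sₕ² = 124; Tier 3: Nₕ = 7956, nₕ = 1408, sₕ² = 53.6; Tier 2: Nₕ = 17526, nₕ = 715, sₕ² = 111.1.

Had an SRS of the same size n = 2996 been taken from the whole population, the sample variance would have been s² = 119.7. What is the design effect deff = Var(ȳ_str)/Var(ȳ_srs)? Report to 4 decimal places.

1.5681

Var(ȳ_str) = Σ Wₕ²(1−fₕ)sₕ²/nₕ with Wₕ = Nₕ/29732:
  Tier 4: (4250/29732)²·(1−873/4250)·124/873 = 0.0023061056
  Tier 3: (7956/29732)²·(1−1408/7956)·53.6/1408 = 0.0022434548
  Tier 2: (17526/29732)²·(1−715/17526)·111.1/715 = 0.051788833
  → Var(ȳ_str) = 0.056338393.
Var(ȳ_srs) = (1 − 2996/29732)·119.7/2996 = 0.035927306.
deff = 0.056338393 / 0.035927306 = 1.5681.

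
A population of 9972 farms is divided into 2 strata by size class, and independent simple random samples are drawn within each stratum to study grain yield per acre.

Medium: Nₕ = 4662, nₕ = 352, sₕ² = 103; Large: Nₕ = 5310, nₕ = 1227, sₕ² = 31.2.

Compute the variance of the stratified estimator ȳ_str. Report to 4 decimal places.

0.0647

Var(ȳ_str) = Σₕ Wₕ²(1 − fₕ)sₕ²/nₕ with Wₕ = Nₕ/N, N = 9972.
Medium: Wₕ = 0.46750903; term = 0.46750903²·(1 − 0.07550408)·103/352 = 0.059126145.
Large: Wₕ = 0.53249097; term = 0.53249097²·(1 − 0.23107345)·31.2/1227 = 0.0055439511.
Sum = 0.064670096.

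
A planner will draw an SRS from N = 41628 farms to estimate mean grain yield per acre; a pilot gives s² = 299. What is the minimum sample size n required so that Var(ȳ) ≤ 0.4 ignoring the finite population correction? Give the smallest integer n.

Without fpc, n₀ = s²/D = 299/0.4 = 747.5000.
Rounding up, n = 748.

748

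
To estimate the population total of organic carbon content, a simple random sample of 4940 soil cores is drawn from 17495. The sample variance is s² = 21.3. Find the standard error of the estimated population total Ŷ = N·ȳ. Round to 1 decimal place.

973.2

Var(Ŷ) = N²·Var(ȳ) = N²·(1 − n/N)·s²/n.
f = 4940/17495 = 0.28236639; Var(ȳ) = 0.71763361·21.3/4940 = 0.0030942502.
Var(Ŷ) = 17495² · 0.0030942502 = 947072.71.
SE(Ŷ) = √(947072.71) = 973.2.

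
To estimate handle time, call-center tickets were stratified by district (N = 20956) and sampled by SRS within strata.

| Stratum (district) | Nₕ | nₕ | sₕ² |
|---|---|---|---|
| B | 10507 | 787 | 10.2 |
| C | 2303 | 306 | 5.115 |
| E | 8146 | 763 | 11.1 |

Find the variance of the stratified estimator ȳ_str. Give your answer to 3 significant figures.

Var(ȳ_str) = Σₕ Wₕ²(1 − fₕ)sₕ²/nₕ with Wₕ = Nₕ/N, N = 20956.
B: Wₕ = 0.50138385; term = 0.50138385²·(1 − 0.07490245)·10.2/787 = 0.0030140722.
C: Wₕ = 0.10989693; term = 0.10989693²·(1 − 0.13287017)·5.115/306 = 1.7505698 × 10^-4.
E: Wₕ = 0.38871922; term = 0.38871922²·(1 − 0.09366560)·11.1/763 = 0.0019923193.
Sum = 0.0051814485.

0.00518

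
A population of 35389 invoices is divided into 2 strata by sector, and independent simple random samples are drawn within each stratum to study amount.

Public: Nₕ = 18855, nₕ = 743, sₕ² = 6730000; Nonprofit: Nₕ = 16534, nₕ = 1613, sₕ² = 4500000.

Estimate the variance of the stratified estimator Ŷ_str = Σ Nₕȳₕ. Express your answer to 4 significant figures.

3.782 × 10^12

Var(Ŷ_str) = Σₕ Nₕ²(1 − fₕ)sₕ²/nₕ.
Public: 18855²·(1 − 743/18855)·6730000/743 = 3.0932797 × 10^12.
Nonprofit: 16534²·(1 − 1613/16534)·4500000/1613 = 6.8826235 × 10^11.
Sum = 3.7815421 × 10^12.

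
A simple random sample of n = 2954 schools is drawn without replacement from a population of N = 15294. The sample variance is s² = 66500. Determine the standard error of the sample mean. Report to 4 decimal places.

4.2619

Under SRS without replacement, Var(ȳ) = (1 − f)·s²/n with f = n/N = 2954/15294 = 0.19314764.
Var(ȳ) = (1 − 0.19314764)·66500/2954 = 0.80685236·22.511848 = 18.163738.
SE(ȳ) = √(18.163738) = 4.2619.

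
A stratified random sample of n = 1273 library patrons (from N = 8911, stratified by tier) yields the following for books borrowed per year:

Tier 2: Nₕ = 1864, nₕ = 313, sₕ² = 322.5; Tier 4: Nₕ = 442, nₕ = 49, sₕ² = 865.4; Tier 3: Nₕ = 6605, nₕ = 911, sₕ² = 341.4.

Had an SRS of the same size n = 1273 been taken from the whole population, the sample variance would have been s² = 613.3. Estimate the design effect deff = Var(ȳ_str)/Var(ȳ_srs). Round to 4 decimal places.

0.6142

Var(ȳ_str) = Σ Wₕ²(1−fₕ)sₕ²/nₕ with Wₕ = Nₕ/8911:
  Tier 2: (1864/8911)²·(1−313/1864)·322.5/313 = 0.037513726
  Tier 4: (442/8911)²·(1−49/442)·865.4/49 = 0.038635162
  Tier 3: (6605/8911)²·(1−911/6605)·341.4/911 = 0.17749353
  → Var(ȳ_str) = 0.25364242.
Var(ȳ_srs) = (1 − 1273/8911)·613.3/1273 = 0.41295029.
deff = 0.25364242 / 0.41295029 = 0.6142.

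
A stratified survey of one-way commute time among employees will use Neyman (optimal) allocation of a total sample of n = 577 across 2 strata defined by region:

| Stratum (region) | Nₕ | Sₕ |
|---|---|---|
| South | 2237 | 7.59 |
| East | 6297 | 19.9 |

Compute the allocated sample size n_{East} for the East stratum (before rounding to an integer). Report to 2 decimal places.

Neyman allocation: nₕ = n·NₕSₕ / Σⱼ NⱼSⱼ.
Σ NⱼSⱼ = 2237·7.59 + 6297·19.9 = 142289.13.
n_{East} = 577·6297·19.9 / 142289.13 = 508.15.

508.15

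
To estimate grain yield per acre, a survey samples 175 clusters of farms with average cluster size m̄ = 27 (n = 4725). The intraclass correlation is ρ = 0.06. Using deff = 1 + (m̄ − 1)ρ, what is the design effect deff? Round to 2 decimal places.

2.56

deff = 1 + (27 − 1)·0.06 = 1 + 1.56 = 2.56.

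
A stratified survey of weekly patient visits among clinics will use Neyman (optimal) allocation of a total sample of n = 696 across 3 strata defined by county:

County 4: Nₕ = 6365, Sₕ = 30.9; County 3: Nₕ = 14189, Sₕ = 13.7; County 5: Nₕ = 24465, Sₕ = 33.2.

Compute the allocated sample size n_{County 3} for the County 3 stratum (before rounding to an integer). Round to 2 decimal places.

Neyman allocation: nₕ = n·NₕSₕ / Σⱼ NⱼSⱼ.
Σ NⱼSⱼ = 6365·30.9 + 14189·13.7 + 24465·33.2 = 1.2033058 × 10^6.
n_{County 3} = 696·14189·13.7 / (1.2033058 × 10^6) = 112.44.

112.44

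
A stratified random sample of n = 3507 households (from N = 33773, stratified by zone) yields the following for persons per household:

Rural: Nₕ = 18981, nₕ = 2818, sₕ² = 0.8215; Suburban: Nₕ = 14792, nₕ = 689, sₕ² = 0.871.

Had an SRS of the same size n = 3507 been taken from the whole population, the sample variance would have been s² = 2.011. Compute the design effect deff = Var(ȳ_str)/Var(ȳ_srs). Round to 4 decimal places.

Var(ȳ_str) = Σ Wₕ²(1−fₕ)sₕ²/nₕ with Wₕ = Nₕ/33773:
  Rural: (18981/33773)²·(1−2818/18981)·0.8215/2818 = 7.8409442 × 10^-5
  Suburban: (14792/33773)²·(1−689/14792)·0.871/689 = 2.3120544 × 10^-4
  → Var(ȳ_str) = 3.0961488 × 10^-4.
Var(ȳ_srs) = (1 − 3507/33773)·2.011/3507 = 5.1387997 × 10^-4.
deff = (3.0961488 × 10^-4) / (5.1387997 × 10^-4) = 0.6025.

0.6025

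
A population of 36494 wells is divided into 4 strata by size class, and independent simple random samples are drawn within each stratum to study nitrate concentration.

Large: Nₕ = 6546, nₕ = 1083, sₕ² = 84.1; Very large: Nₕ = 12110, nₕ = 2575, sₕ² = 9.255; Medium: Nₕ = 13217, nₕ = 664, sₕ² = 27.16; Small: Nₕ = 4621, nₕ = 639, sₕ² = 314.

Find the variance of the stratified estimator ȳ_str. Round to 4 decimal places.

Var(ȳ_str) = Σₕ Wₕ²(1 − fₕ)sₕ²/nₕ with Wₕ = Nₕ/N, N = 36494.
Large: Wₕ = 0.17937195; term = 0.17937195²·(1 − 0.16544455)·84.1/1083 = 0.0020851236.
Very large: Wₕ = 0.33183537; term = 0.33183537²·(1 − 0.21263419)·9.255/2575 = 3.1161697 × 10^-4.
Medium: Wₕ = 0.36216912; term = 0.36216912²·(1 − 0.05023833)·27.16/664 = 0.0050956451.
Small: Wₕ = 0.12662355; term = 0.12662355²·(1 − 0.13828176)·314/639 = 0.00678927.
Sum = 0.014281656.

0.0143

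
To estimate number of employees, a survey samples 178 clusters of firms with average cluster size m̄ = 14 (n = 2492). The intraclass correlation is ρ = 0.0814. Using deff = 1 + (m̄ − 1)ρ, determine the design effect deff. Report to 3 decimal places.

2.058

deff = 1 + (14 − 1)·0.0814 = 1 + 1.0582 = 2.0582.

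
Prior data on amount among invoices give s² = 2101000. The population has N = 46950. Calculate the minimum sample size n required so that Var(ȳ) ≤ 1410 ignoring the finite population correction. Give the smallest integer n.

1491

Without fpc, n₀ = s²/D = 2101000/1410 = 1490.0709.
Rounding up, n = 1491.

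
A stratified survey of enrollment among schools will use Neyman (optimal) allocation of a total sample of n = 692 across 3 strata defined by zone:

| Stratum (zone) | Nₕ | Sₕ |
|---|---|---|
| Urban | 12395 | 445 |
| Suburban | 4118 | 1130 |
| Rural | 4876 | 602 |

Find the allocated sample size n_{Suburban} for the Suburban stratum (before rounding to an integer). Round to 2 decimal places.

245.73

Neyman allocation: nₕ = n·NₕSₕ / Σⱼ NⱼSⱼ.
Σ NⱼSⱼ = 12395·445 + 4118·1130 + 4876·602 = 1.3104467 × 10^7.
n_{Suburban} = 692·4118·1130 / (1.3104467 × 10^7) = 245.73.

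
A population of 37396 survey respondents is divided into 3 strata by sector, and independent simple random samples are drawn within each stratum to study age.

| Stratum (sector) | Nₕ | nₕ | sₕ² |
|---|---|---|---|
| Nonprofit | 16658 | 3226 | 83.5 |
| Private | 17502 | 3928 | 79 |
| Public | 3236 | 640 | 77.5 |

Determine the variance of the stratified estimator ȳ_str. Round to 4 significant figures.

Var(ȳ_str) = Σₕ Wₕ²(1 − fₕ)sₕ²/nₕ with Wₕ = Nₕ/N, N = 37396.
Nonprofit: Wₕ = 0.44544871; term = 0.44544871²·(1 − 0.19366070)·83.5/3226 = 0.0041412872.
Private: Wₕ = 0.46801797; term = 0.46801797²·(1 − 0.22443149)·79/3928 = 0.0034166527.
Public: Wₕ = 0.08653332; term = 0.08653332²·(1 − 0.19777503)·77.5/640 = 7.2741898 × 10^-4.
Sum = 0.0082853589.

0.008285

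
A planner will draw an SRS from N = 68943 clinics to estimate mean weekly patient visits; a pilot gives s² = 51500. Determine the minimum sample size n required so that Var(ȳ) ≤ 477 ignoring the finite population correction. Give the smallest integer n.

Without fpc, n₀ = s²/D = 51500/477 = 107.9665.
Rounding up, n = 108.

108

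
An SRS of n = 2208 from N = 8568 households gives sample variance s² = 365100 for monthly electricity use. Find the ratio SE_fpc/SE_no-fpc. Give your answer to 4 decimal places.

0.8616

f = n/N = 2208/8568 = 0.25770308.
SE_no-fpc = √(s²/n) = 12.858976; SE_fpc = √((1−f)s²/n) = 11.078863.
Ratio = √(1−f) = 0.86156655.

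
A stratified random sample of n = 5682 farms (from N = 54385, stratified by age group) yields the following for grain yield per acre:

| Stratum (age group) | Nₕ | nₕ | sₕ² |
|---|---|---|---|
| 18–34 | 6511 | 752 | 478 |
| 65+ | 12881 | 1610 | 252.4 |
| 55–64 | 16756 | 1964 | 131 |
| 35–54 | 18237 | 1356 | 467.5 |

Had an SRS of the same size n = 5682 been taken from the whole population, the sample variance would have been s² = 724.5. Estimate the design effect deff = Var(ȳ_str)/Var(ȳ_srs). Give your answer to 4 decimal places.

Var(ȳ_str) = Σ Wₕ²(1−fₕ)sₕ²/nₕ with Wₕ = Nₕ/54385:
  18–34: (6511/54385)²·(1−752/6511)·478/752 = 0.0080583581
  65+: (12881/54385)²·(1−1610/12881)·252.4/1610 = 0.0076951526
  55–64: (16756/54385)²·(1−1964/16756)·131/1964 = 0.0055894464
  35–54: (18237/54385)²·(1−1356/18237)·467.5/1356 = 0.035885188
  → Var(ȳ_str) = 0.057228145.
Var(ȳ_srs) = (1 − 5682/54385)·724.5/5682 = 0.11418623.
deff = 0.057228145 / 0.11418623 = 0.5012.

0.5012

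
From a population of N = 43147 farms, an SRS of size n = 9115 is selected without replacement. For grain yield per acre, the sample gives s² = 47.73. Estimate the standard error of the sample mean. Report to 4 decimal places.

0.0643

Under SRS without replacement, Var(ȳ) = (1 − f)·s²/n with f = n/N = 9115/43147 = 0.21125455.
Var(ȳ) = (1 − 0.21125455)·47.73/9115 = 0.78874545·0.0052364235 = 0.0041302052.
SE(ȳ) = √(0.0041302052) = 0.0643.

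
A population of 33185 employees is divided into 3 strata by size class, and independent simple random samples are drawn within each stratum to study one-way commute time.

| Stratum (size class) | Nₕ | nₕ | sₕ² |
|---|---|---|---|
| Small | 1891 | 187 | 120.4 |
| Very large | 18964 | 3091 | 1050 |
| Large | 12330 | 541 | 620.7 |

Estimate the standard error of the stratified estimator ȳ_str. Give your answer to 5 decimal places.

0.49616

Var(ȳ_str) = Σₕ Wₕ²(1 − fₕ)sₕ²/nₕ with Wₕ = Nₕ/N, N = 33185.
Small: Wₕ = 0.05698358; term = 0.05698358²·(1 − 0.09888948)·120.4/187 = 0.0018839196.
Very large: Wₕ = 0.57146301; term = 0.57146301²·(1 − 0.16299304)·1050/3091 = 0.09285293.
Large: Wₕ = 0.37155341; term = 0.37155341²·(1 − 0.04387672)·620.7/541 = 0.1514401.
Sum = 0.24617695.
SE = √(0.24617695) = 0.49616.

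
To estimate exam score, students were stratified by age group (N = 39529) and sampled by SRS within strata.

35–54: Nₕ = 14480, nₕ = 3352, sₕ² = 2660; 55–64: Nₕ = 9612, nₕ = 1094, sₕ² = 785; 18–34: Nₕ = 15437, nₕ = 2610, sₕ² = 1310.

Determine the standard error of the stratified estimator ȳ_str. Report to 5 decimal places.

0.42783

Var(ȳ_str) = Σₕ Wₕ²(1 − fₕ)sₕ²/nₕ with Wₕ = Nₕ/N, N = 39529.
35–54: Wₕ = 0.36631334; term = 0.36631334²·(1 − 0.23149171)·2660/3352 = 0.081833599.
55–64: Wₕ = 0.24316325; term = 0.24316325²·(1 − 0.11381606)·785/1094 = 0.037598635.
18–34: Wₕ = 0.39052341; term = 0.39052341²·(1 − 0.16907430)·1310/2610 = 0.063604396.
Sum = 0.18303663.
SE = √(0.18303663) = 0.42783.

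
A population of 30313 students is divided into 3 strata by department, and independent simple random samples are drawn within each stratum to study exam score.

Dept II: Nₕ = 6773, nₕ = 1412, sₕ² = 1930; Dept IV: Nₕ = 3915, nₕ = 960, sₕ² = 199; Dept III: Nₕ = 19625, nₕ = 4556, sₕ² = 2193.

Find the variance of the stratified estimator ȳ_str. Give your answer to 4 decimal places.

0.2115

Var(ȳ_str) = Σₕ Wₕ²(1 − fₕ)sₕ²/nₕ with Wₕ = Nₕ/N, N = 30313.
Dept II: Wₕ = 0.22343549; term = 0.22343549²·(1 − 0.20847483)·1930/1412 = 0.054012174.
Dept IV: Wₕ = 0.12915251; term = 0.12915251²·(1 − 0.24521073)·199/960 = 0.0026098362.
Dept III: Wₕ = 0.64741200; term = 0.64741200²·(1 − 0.23215287)·2193/4556 = 0.15491418.
Sum = 0.21153619.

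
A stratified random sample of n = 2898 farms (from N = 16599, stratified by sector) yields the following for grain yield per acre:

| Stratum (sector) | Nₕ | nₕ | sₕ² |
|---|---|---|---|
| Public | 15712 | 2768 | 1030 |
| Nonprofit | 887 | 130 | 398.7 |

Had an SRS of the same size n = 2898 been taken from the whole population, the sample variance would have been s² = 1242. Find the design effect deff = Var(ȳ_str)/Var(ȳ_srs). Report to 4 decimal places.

0.7976

Var(ȳ_str) = Σ Wₕ²(1−fₕ)sₕ²/nₕ with Wₕ = Nₕ/16599:
  Public: (15712/16599)²·(1−2768/15712)·1030/2768 = 0.27466749
  Nonprofit: (887/16599)²·(1−130/887)·398.7/130 = 0.0074740936
  → Var(ȳ_str) = 0.28214158.
Var(ȳ_srs) = (1 − 2898/16599)·1242/2898 = 0.35374764.
deff = 0.28214158 / 0.35374764 = 0.7976.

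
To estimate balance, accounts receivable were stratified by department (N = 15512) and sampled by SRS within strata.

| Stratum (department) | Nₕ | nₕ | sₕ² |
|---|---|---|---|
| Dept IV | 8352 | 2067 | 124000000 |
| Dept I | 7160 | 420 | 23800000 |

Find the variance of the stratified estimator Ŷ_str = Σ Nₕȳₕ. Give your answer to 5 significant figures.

Var(Ŷ_str) = Σₕ Nₕ²(1 − fₕ)sₕ²/nₕ.
Dept IV: 8352²·(1 − 2067/8352)·124000000/2067 = 3.1490313 × 10^12.
Dept I: 7160²·(1 − 420/7160)·23800000/420 = 2.7346427 × 10^12.
Sum = 5.883674 × 10^12.

5.8837 × 10^12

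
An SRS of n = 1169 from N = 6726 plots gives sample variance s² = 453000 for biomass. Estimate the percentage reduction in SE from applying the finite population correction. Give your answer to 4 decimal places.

9.1046

f = n/N = 1169/6726 = 0.17380315.
SE_no-fpc = √(s²/n) = 19.685291; SE_fpc = √((1−f)s²/n) = 17.893019.
Ratio = √(1−f) = 0.90895371. Reduction = 100·(1 − 0.90895371) = 9.1046%.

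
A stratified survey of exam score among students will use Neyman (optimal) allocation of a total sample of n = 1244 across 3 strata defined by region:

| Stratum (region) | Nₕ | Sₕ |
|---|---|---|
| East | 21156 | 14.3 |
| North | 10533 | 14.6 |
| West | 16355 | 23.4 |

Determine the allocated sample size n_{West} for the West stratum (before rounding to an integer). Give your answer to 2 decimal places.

567.43

Neyman allocation: nₕ = n·NₕSₕ / Σⱼ NⱼSⱼ.
Σ NⱼSⱼ = 21156·14.3 + 10533·14.6 + 16355·23.4 = 839019.6.
n_{West} = 1244·16355·23.4 / 839019.6 = 567.43.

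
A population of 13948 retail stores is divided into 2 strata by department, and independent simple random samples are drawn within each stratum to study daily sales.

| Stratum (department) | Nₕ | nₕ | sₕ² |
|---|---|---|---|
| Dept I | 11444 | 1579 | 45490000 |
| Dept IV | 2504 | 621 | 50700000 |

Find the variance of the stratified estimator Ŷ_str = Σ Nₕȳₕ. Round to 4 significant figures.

Var(Ŷ_str) = Σₕ Nₕ²(1 − fₕ)sₕ²/nₕ.
Dept I: 11444²·(1 − 1579/11444)·45490000/1579 = 3.2524359 × 10^12.
Dept IV: 2504²·(1 − 621/2504)·50700000/621 = 3.8494706 × 10^11.
Sum = 3.637383 × 10^12.

3.637 × 10^12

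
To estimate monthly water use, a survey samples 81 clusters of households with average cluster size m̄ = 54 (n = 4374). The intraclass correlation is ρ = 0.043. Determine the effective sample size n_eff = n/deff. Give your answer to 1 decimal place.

deff = 1 + (54 − 1)·0.043 = 1 + 2.279 = 3.279.
n_eff = 4374 / 3.279 = 1333.9.

1333.9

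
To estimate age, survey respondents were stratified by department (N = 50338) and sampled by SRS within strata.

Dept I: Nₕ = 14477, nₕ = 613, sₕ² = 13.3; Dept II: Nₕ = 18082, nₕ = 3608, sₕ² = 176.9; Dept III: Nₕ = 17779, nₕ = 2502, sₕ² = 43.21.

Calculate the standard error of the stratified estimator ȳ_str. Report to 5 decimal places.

0.09292

Var(ȳ_str) = Σₕ Wₕ²(1 − fₕ)sₕ²/nₕ with Wₕ = Nₕ/N, N = 50338.
Dept I: Wₕ = 0.28759585; term = 0.28759585²·(1 − 0.04234303)·13.3/613 = 0.0017185666.
Dept II: Wₕ = 0.35921173; term = 0.35921173²·(1 − 0.19953545)·176.9/3608 = 0.0050641251.
Dept III: Wₕ = 0.35319242; term = 0.35319242²·(1 − 0.14072782)·43.21/2502 = 0.0018511877.
Sum = 0.0086338794.
SE = √(0.0086338794) = 0.09292.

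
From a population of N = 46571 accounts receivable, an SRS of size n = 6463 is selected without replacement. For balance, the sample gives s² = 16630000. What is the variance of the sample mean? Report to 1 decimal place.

2216.0

Under SRS without replacement, Var(ȳ) = (1 − f)·s²/n with f = n/N = 6463/46571 = 0.13877735.
Var(ȳ) = (1 − 0.13877735)·16630000/6463 = 0.86122265·2573.1085 = 2216.0193.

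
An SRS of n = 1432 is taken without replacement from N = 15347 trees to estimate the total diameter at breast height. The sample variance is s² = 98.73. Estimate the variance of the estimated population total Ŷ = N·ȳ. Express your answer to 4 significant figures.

Var(Ŷ) = N²·Var(ȳ) = N²·(1 − n/N)·s²/n.
f = 1432/15347 = 0.09330814; Var(ȳ) = 0.90669186·98.73/1432 = 0.062512352.
Var(Ŷ) = 15347² · 0.062512352 = 1.472356 × 10^7.

1.472 × 10^7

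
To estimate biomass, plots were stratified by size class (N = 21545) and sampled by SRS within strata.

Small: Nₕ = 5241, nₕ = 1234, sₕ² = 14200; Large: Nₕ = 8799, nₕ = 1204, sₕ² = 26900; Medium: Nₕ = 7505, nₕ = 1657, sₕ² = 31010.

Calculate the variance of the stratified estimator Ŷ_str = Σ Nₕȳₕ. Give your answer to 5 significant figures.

Var(Ŷ_str) = Σₕ Nₕ²(1 − fₕ)sₕ²/nₕ.
Small: 5241²·(1 − 1234/5241)·14200/1234 = 2.4166107 × 10^8.
Large: 8799²·(1 − 1204/8799)·26900/1204 = 1.4930931 × 10^9.
Medium: 7505²·(1 − 1657/7505)·31010/1657 = 8.2136713 × 10^8.
Sum = 2.5561213 × 10^9.

2.5561 × 10^9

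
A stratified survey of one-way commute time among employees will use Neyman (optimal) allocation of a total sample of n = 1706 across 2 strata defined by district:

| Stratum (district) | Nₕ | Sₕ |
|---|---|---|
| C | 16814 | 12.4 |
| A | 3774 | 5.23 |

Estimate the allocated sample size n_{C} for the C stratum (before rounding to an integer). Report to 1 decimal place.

Neyman allocation: nₕ = n·NₕSₕ / Σⱼ NⱼSⱼ.
Σ NⱼSⱼ = 16814·12.4 + 3774·5.23 = 228231.62.
n_{C} = 1706·16814·12.4 / 228231.62 = 1558.5.

1558.5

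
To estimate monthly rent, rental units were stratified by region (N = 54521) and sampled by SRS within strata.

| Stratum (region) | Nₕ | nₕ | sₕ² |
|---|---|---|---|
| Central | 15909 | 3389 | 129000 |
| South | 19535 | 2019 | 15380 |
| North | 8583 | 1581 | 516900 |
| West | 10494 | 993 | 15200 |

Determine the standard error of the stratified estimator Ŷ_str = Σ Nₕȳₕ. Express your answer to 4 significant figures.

177100

Var(Ŷ_str) = Σₕ Nₕ²(1 − fₕ)sₕ²/nₕ.
Central: 15909²·(1 − 3389/15909)·129000/3389 = 7.5816783 × 10^9.
South: 19535²·(1 − 2019/19535)·15380/2019 = 2.6065639 × 10^9.
North: 8583²·(1 − 1581/8583)·516900/1581 = 1.9648793 × 10^10.
West: 10494²·(1 − 993/10494)·15200/993 = 1.5261763 × 10^9.
Sum = 3.1363212 × 10^10.
SE = √(3.1363212 × 10^10) = 177100.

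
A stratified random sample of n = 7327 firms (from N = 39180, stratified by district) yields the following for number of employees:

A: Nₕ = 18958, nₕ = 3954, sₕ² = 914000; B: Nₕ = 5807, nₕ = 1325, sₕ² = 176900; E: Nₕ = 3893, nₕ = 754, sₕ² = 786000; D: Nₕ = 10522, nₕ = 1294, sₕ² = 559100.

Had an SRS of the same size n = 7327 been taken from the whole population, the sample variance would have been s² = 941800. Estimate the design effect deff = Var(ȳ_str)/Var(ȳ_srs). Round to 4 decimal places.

0.7725

Var(ȳ_str) = Σ Wₕ²(1−fₕ)sₕ²/nₕ with Wₕ = Nₕ/39180:
  A: (18958/39180)²·(1−3954/18958)·914000/3954 = 42.833172
  B: (5807/39180)²·(1−1325/5807)·176900/1325 = 2.2636369
  E: (3893/39180)²·(1−754/3893)·786000/754 = 8.2984705
  D: (10522/39180)²·(1−1294/10522)·559100/1294 = 27.329535
  → Var(ȳ_str) = 80.724814.
Var(ȳ_srs) = (1 − 7327/39180)·941800/7327 = 104.50051.
deff = 80.724814 / 104.50051 = 0.7725.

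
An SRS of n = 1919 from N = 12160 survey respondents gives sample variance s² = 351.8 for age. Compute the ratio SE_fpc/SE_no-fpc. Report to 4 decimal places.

f = n/N = 1919/12160 = 0.15781250.
SE_no-fpc = √(s²/n) = 0.42816428; SE_fpc = √((1−f)s²/n) = 0.39292967.
Ratio = √(1−f) = 0.91770774.

0.9177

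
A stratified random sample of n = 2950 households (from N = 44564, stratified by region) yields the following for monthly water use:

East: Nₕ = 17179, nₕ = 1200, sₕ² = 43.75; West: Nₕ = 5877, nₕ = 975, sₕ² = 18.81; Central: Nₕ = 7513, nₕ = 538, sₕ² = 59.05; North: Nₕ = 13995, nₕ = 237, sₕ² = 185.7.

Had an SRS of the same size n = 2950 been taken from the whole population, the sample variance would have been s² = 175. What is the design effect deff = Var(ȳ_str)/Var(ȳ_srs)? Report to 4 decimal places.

Var(ȳ_str) = Σ Wₕ²(1−fₕ)sₕ²/nₕ with Wₕ = Nₕ/44564:
  East: (17179/44564)²·(1−1200/17179)·43.75/1200 = 0.0050393666
  West: (5877/44564)²·(1−975/5877)·18.81/975 = 2.7986259 × 10^-4
  Central: (7513/44564)²·(1−538/7513)·59.05/538 = 0.002896189
  North: (13995/44564)²·(1−237/13995)·185.7/237 = 0.07596673
  → Var(ȳ_str) = 0.084182148.
Var(ȳ_srs) = (1 − 2950/44564)·175/2950 = 0.055395097.
deff = 0.084182148 / 0.055395097 = 1.5197.

1.5197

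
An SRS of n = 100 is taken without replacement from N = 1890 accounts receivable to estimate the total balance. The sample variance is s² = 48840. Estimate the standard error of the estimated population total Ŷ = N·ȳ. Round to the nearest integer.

Var(Ŷ) = N²·Var(ȳ) = N²·(1 − n/N)·s²/n.
f = 100/1890 = 0.05291005; Var(ȳ) = 0.94708995·48840/100 = 462.55873.
Var(Ŷ) = 1890² · 462.55873 = 1.652306 × 10^9.
SE(Ŷ) = √(1.652306 × 10^9) = 40649.

40649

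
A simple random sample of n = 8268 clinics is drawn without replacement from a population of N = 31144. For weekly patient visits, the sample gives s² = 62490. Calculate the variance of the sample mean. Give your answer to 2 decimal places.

Under SRS without replacement, Var(ȳ) = (1 − f)·s²/n with f = n/N = 8268/31144 = 0.26547650.
Var(ȳ) = (1 − 0.26547650)·62490/8268 = 0.73452350·7.5580552 = 5.5515692.

5.55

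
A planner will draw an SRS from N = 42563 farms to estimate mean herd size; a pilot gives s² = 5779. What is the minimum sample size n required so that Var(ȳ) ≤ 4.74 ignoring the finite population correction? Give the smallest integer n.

Without fpc, n₀ = s²/D = 5779/4.74 = 1219.1983.
Rounding up, n = 1220.

1220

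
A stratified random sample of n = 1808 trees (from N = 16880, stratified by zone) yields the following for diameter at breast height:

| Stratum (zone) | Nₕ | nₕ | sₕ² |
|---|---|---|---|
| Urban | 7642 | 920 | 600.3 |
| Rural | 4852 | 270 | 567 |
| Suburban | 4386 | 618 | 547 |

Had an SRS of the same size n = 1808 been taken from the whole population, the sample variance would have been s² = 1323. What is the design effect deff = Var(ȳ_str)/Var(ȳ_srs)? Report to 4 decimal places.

Var(ȳ_str) = Σ Wₕ²(1−fₕ)sₕ²/nₕ with Wₕ = Nₕ/16880:
  Urban: (7642/16880)²·(1−920/7642)·600.3/920 = 0.11763625
  Rural: (4852/16880)²·(1−270/4852)·567/270 = 0.16385145
  Suburban: (4386/16880)²·(1−618/4386)·547/618 = 0.051337355
  → Var(ȳ_str) = 0.33282506.
Var(ȳ_srs) = (1 − 1808/16880)·1323/1808 = 0.65337101.
deff = 0.33282506 / 0.65337101 = 0.5094.

0.5094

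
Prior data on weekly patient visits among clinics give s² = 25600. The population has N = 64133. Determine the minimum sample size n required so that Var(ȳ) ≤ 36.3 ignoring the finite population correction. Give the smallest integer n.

Without fpc, n₀ = s²/D = 25600/36.3 = 705.2342.
Rounding up, n = 706.

706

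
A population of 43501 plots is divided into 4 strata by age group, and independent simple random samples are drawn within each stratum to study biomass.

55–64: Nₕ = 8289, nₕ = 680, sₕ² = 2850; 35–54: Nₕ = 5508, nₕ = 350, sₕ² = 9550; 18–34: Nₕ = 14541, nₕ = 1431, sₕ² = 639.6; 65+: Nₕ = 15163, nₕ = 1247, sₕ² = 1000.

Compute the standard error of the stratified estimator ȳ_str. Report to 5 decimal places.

Var(ȳ_str) = Σₕ Wₕ²(1 − fₕ)sₕ²/nₕ with Wₕ = Nₕ/N, N = 43501.
55–64: Wₕ = 0.19054734; term = 0.19054734²·(1 − 0.08203643)·2850/680 = 0.1396906.
35–54: Wₕ = 0.12661778; term = 0.12661778²·(1 − 0.06354394)·9550/350 = 0.4096492.
18–34: Wₕ = 0.33426818; term = 0.33426818²·(1 − 0.09841139)·639.6/1431 = 0.045026408.
65+: Wₕ = 0.34856670; term = 0.34856670²·(1 − 0.08223966)·1000/1247 = 0.089419991.
Sum = 0.6837862.
SE = √(0.6837862) = 0.82691.

0.82691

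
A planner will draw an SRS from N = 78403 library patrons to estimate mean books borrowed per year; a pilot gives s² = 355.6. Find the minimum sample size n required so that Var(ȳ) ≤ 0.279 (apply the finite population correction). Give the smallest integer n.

Without fpc, n₀ = s²/D = 355.6/0.279 = 1274.5520.
With fpc, (1 − n/N)·s²/n ≤ D requires n ≥ n₀/(1 + n₀/N) = 1274.5520/(1 + 1274.5520/78403) = 1254.1638.
Rounding up, n = 1255.

1255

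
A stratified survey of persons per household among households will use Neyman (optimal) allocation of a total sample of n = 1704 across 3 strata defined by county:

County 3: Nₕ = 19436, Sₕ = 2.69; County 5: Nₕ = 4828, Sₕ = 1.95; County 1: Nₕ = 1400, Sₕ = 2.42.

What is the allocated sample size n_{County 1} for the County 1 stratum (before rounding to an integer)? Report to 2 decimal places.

Neyman allocation: nₕ = n·NₕSₕ / Σⱼ NⱼSⱼ.
Σ NⱼSⱼ = 19436·2.69 + 4828·1.95 + 1400·2.42 = 65085.44.
n_{County 1} = 1704·1400·2.42 / 65085.44 = 88.70.

88.70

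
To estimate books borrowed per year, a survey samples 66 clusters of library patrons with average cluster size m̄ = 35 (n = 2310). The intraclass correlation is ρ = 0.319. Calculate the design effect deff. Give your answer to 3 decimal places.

deff = 1 + (35 − 1)·0.319 = 1 + 10.846 = 11.846.

11.846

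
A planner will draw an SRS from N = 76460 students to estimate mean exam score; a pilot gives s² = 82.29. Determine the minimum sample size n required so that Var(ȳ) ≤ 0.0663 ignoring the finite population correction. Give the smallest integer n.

1242

Without fpc, n₀ = s²/D = 82.29/0.0663 = 1241.1765.
Rounding up, n = 1242.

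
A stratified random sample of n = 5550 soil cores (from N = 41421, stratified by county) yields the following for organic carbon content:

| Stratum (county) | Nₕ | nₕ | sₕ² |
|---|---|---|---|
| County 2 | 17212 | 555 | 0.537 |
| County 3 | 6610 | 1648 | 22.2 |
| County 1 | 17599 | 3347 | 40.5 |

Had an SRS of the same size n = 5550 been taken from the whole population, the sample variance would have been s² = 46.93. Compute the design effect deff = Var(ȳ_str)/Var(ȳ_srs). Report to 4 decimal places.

0.2988

Var(ȳ_str) = Σ Wₕ²(1−fₕ)sₕ²/nₕ with Wₕ = Nₕ/41421:
  County 2: (17212/41421)²·(1−555/17212)·0.537/555 = 1.6168445 × 10^-4
  County 3: (6610/41421)²·(1−1648/6610)·22.2/1648 = 2.5752111 × 10^-4
  County 1: (17599/41421)²·(1−3347/17599)·40.5/3347 = 0.0017689761
  → Var(ȳ_str) = 0.0021881817.
Var(ȳ_srs) = (1 − 5550/41421)·46.93/5550 = 0.0073228557.
deff = 0.0021881817 / 0.0073228557 = 0.2988.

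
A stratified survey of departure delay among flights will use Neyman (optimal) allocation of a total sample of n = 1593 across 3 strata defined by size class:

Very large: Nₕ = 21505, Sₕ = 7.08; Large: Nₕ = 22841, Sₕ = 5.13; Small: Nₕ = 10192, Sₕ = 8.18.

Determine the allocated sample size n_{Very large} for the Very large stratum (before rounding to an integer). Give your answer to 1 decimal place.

687.5

Neyman allocation: nₕ = n·NₕSₕ / Σⱼ NⱼSⱼ.
Σ NⱼSⱼ = 21505·7.08 + 22841·5.13 + 10192·8.18 = 352800.29.
n_{Very large} = 1593·21505·7.08 / 352800.29 = 687.5.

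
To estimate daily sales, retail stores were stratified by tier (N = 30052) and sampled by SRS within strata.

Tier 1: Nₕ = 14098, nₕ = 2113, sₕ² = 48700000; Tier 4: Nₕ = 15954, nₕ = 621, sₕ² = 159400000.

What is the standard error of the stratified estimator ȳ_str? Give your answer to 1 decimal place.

271.7

Var(ȳ_str) = Σₕ Wₕ²(1 − fₕ)sₕ²/nₕ with Wₕ = Nₕ/N, N = 30052.
Tier 1: Wₕ = 0.46912019; term = 0.46912019²·(1 − 0.14987942)·48700000/2113 = 4311.995.
Tier 4: Wₕ = 0.53087981; term = 0.53087981²·(1 − 0.03892441)·159400000/621 = 69525.91.
Sum = 73837.905.
SE = √(73837.905) = 271.7.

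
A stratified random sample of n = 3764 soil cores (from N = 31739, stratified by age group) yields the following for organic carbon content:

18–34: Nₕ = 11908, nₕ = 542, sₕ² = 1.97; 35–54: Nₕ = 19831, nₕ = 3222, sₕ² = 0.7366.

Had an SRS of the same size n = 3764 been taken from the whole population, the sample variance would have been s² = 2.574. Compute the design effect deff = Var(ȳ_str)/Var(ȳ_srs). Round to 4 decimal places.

0.9342

Var(ȳ_str) = Σ Wₕ²(1−fₕ)sₕ²/nₕ with Wₕ = Nₕ/31739:
  18–34: (11908/31739)²·(1−542/11908)·1.97/542 = 4.8834522 × 10^-4
  35–54: (19831/31739)²·(1−3222/19831)·0.7366/3222 = 7.4749415 × 10^-5
  → Var(ȳ_str) = 5.6309464 × 10^-4.
Var(ȳ_srs) = (1 − 3764/31739)·2.574/3764 = 6.0274801 × 10^-4.
deff = (5.6309464 × 10^-4) / (6.0274801 × 10^-4) = 0.9342.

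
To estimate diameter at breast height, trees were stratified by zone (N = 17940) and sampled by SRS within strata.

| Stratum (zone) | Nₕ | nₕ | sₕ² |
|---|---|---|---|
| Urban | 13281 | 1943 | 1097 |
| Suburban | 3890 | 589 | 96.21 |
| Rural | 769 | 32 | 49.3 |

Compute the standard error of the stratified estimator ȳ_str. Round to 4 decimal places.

0.5229

Var(ȳ_str) = Σₕ Wₕ²(1 − fₕ)sₕ²/nₕ with Wₕ = Nₕ/N, N = 17940.
Urban: Wₕ = 0.74030100; term = 0.74030100²·(1 − 0.14629922)·1097/1943 = 0.26415338.
Suburban: Wₕ = 0.21683389; term = 0.21683389²·(1 − 0.15141388)·96.21/589 = 0.0065171118.
Rural: Wₕ = 0.04286511; term = 0.04286511²·(1 − 0.04161248)·49.3/32 = 0.0027129756.
Sum = 0.27338347.
SE = √(0.27338347) = 0.5229.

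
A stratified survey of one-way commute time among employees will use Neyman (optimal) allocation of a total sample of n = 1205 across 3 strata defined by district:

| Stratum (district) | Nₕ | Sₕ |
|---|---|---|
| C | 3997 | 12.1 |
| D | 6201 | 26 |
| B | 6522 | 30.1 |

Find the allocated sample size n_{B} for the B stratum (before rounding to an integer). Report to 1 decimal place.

582.8

Neyman allocation: nₕ = n·NₕSₕ / Σⱼ NⱼSⱼ.
Σ NⱼSⱼ = 3997·12.1 + 6201·26 + 6522·30.1 = 405901.9.
n_{B} = 1205·6522·30.1 / 405901.9 = 582.8.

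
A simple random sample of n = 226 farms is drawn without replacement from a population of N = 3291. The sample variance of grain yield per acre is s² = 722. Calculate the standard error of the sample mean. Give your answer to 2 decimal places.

1.72

Under SRS without replacement, Var(ȳ) = (1 − f)·s²/n with f = n/N = 226/3291 = 0.06867214.
Var(ȳ) = (1 − 0.06867214)·722/226 = 0.93132786·3.1946903 = 2.9753041.
SE(ȳ) = √(2.9753041) = 1.72.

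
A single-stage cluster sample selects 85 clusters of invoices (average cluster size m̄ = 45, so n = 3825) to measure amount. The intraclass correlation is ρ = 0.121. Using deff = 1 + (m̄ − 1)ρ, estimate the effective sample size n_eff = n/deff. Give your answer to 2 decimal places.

deff = 1 + (45 − 1)·0.121 = 1 + 5.324 = 6.324.
n_eff = 3825 / 6.324 = 604.84.

604.84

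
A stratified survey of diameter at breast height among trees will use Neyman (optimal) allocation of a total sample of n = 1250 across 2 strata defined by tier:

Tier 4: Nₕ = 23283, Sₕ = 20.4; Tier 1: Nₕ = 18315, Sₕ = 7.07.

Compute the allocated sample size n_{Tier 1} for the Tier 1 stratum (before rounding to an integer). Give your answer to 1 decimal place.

267.8

Neyman allocation: nₕ = n·NₕSₕ / Σⱼ NⱼSⱼ.
Σ NⱼSⱼ = 23283·20.4 + 18315·7.07 = 604460.25.
n_{Tier 1} = 1250·18315·7.07 / 604460.25 = 267.8.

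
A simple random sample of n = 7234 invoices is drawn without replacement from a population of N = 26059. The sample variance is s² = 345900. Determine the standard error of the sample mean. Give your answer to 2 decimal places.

5.88

Under SRS without replacement, Var(ȳ) = (1 − f)·s²/n with f = n/N = 7234/26059 = 0.27760083.
Var(ȳ) = (1 − 0.27760083)·345900/7234 = 0.72239917·47.81587 = 34.542144.
SE(ȳ) = √(34.542144) = 5.88.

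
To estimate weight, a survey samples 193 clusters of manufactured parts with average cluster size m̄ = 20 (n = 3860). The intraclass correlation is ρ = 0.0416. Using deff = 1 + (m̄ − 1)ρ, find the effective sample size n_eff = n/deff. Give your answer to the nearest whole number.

2156

deff = 1 + (20 − 1)·0.0416 = 1 + 0.7904 = 1.7904.
n_eff = 3860 / 1.7904 = 2156.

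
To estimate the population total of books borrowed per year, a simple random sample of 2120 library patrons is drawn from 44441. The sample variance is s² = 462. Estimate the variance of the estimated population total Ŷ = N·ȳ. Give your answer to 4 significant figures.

Var(Ŷ) = N²·Var(ȳ) = N²·(1 − n/N)·s²/n.
f = 2120/44441 = 0.04770370; Var(ȳ) = 0.95229630·462/2120 = 0.20752872.
Var(Ŷ) = 44441² · 0.20752872 = 4.0986974 × 10^8.

4.099 × 10^8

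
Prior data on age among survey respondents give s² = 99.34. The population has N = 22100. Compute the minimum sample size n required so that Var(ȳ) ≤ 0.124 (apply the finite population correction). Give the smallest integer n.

Without fpc, n₀ = s²/D = 99.34/0.124 = 801.1290.
With fpc, (1 − n/N)·s²/n ≤ D requires n ≥ n₀/(1 + n₀/N) = 801.1290/(1 + 801.1290/22100) = 773.1038.
Rounding up, n = 774.

774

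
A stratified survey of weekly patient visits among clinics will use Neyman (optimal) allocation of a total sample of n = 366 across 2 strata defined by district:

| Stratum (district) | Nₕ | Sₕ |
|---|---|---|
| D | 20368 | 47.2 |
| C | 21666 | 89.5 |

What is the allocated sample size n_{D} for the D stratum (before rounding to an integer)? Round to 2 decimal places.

121.31

Neyman allocation: nₕ = n·NₕSₕ / Σⱼ NⱼSⱼ.
Σ NⱼSⱼ = 20368·47.2 + 21666·89.5 = 2.9004766 × 10^6.
n_{D} = 366·20368·47.2 / (2.9004766 × 10^6) = 121.31.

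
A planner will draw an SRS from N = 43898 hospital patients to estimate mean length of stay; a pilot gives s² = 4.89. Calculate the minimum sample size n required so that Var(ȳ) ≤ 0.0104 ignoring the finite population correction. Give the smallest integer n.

471

Without fpc, n₀ = s²/D = 4.89/0.0104 = 470.1923.
Rounding up, n = 471.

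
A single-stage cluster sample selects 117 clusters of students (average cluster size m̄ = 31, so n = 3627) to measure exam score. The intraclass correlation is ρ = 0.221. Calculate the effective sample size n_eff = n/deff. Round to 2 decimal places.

475.36

deff = 1 + (31 − 1)·0.221 = 1 + 6.63 = 7.63.
n_eff = 3627 / 7.63 = 475.36.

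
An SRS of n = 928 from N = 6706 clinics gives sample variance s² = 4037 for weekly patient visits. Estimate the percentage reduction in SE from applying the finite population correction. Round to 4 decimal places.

f = n/N = 928/6706 = 0.13838354.
SE_no-fpc = √(s²/n) = 2.085717; SE_fpc = √((1−f)s²/n) = 1.9360313.
Ratio = √(1−f) = 0.92823298. Reduction = 100·(1 − 0.92823298) = 7.1767%.

7.1767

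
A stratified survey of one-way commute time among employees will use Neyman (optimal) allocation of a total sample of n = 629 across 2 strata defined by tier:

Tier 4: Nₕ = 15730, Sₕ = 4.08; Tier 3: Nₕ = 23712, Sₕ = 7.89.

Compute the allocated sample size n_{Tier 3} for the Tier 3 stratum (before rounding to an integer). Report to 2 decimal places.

468.34

Neyman allocation: nₕ = n·NₕSₕ / Σⱼ NⱼSⱼ.
Σ NⱼSⱼ = 15730·4.08 + 23712·7.89 = 251266.08.
n_{Tier 3} = 629·23712·7.89 / 251266.08 = 468.34.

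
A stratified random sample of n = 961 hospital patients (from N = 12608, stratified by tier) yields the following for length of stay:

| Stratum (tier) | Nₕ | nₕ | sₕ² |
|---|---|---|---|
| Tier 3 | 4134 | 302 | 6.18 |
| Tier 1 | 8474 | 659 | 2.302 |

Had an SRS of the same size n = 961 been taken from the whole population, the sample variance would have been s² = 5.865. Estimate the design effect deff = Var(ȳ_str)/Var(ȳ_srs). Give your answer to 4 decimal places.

Var(ȳ_str) = Σ Wₕ²(1−fₕ)sₕ²/nₕ with Wₕ = Nₕ/12608:
  Tier 3: (4134/12608)²·(1−302/4134)·6.18/302 = 0.0020393187
  Tier 1: (8474/12608)²·(1−659/8474)·2.302/659 = 0.0014552746
  → Var(ȳ_str) = 0.0034945933.
Var(ȳ_srs) = (1 − 961/12608)·5.865/961 = 0.0056378369.
deff = 0.0034945933 / 0.0056378369 = 0.6198.

0.6198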